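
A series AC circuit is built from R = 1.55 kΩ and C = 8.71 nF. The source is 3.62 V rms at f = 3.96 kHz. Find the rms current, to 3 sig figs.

ω = 2πf = 24880 rad/s
X_C = 1/(ωC) = 4610 Ω
Z = 1550 − j4610 Ω
|Z| = √(1550² + 4610²) = 4870 Ω
I = V/|Z| = 3.62/4870 = 744 μA

744 μA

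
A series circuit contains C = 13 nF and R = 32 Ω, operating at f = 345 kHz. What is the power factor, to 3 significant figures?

ω = 2πf = 2.168e+06 rad/s
X_C = 1/(ωC) = 35.5 Ω
Z = 32.0 − j35.5 Ω
|Z| = √(32.0² + 35.5²) = 47.8 Ω
∠Z = arctan(-35.5/32.0) = -48.0°
cos φ = cos(-48.0°) = 0.670

0.670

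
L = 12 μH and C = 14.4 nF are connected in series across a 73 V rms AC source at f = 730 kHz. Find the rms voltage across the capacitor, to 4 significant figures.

27.70 V

ω = 2πf = 4.587e+06 rad/s
X_L = ωL = 55.04 Ω
X_C = 1/(ωC) = 15.14 Ω
Net reactance X = X_L − X_C = 39.90 Ω
Z = j39.90 Ω
|Z| = √(0² + 39.90²) = 39.90 Ω
I = V/|Z| = 1.830 A
V_C = I·|Z_C| = 1.830 × 15.14 = 27.70 V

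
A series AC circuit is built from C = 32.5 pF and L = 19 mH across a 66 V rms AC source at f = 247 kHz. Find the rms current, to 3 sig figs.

ω = 2πf = 1.552e+06 rad/s
X_L = ωL = 29500 Ω
X_C = 1/(ωC) = 19800 Ω
Net reactance X = X_L − X_C = 9660 Ω
Z = j9660 Ω
|Z| = √(0² + 9660²) = 9660 Ω
I = V/|Z| = 66/9660 = 6.83 mA

6.83 mA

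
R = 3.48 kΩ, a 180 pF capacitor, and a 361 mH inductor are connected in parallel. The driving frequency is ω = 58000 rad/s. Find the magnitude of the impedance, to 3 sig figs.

X_L = ωL = 20900 Ω
X_C = 1/(ωC) = 95800 Ω
Parallel: admittances add. Y = 1/R + 1/(jωL) + jωC
Y = (0.000287 − j3.73e-05) S
|Y| = 0.000290 S → |Z| = 1/|Y| = 3450 Ω, ∠Z = −∠Y = 7.40°

3450 Ω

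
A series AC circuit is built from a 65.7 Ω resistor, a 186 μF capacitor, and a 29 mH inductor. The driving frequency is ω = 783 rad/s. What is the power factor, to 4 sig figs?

X_L = ωL = 22.71 Ω
X_C = 1/(ωC) = 6.866 Ω
Net reactance X = X_L − X_C = 15.84 Ω
Z = 65.70 + j15.84 Ω
|Z| = √(65.70² + 15.84²) = 67.58 Ω
∠Z = arctan(15.84/65.70) = 13.56°
cos φ = cos(13.56°) = 0.9721

0.9721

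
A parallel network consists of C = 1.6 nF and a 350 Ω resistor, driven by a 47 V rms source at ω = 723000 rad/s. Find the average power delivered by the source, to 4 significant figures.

X_C = 1/(ωC) = 864.5 Ω
Parallel: admittances add. Y = 1/R + jωC
Y = (0.002857 + j0.001157) S
|Y| = 0.003082 S → |Z| = 1/|Y| = 324.4 Ω, ∠Z = −∠Y = -22.04°
I = V/|Z| = 144.9 mA
P = VI cos φ = 47 × 0.1449 × cos(-22.04°) = 6.311 W

6.311 W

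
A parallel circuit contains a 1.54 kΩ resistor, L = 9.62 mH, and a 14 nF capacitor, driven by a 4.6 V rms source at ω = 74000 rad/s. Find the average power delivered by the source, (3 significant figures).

13.7 mW

X_L = ωL = 712 Ω
X_C = 1/(ωC) = 965 Ω
Parallel: admittances add. Y = 1/R + 1/(jωL) + jωC
Y = (0.000649 − j0.000369) S
|Y| = 0.000747 S → |Z| = 1/|Y| = 1340 Ω, ∠Z = −∠Y = 29.6°
I = V/|Z| = 3.43 mA
P = VI cos φ = 4.6 × 0.00343 × cos(29.6°) = 13.7 mW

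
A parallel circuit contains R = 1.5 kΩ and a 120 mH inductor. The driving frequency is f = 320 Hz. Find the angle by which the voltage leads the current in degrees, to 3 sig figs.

ω = 2πf = 2011 rad/s
X_L = ωL = 241 Ω
Parallel: admittances add. Y = 1/R + 1/(jωL)
Y = (0.000667 − j0.00414) S
|Y| = 0.00420 S → |Z| = 1/|Y| = 238 Ω, ∠Z = −∠Y = 80.9°

80.9°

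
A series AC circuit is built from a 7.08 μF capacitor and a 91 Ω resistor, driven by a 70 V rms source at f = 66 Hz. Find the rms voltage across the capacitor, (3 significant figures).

67.6 V

ω = 2πf = 414.7 rad/s
X_C = 1/(ωC) = 341 Ω
Z = 91.0 − j341 Ω
|Z| = √(91.0² + 341²) = 353 Ω
I = V/|Z| = 199 mA
V_C = I·|Z_C| = 0.199 × 341 = 67.6 V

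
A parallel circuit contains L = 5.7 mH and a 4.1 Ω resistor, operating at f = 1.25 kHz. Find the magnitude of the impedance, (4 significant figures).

4.083 Ω

ω = 2πf = 7854 rad/s
X_L = ωL = 44.77 Ω
Parallel: admittances add. Y = 1/R + 1/(jωL)
Y = (0.2439 − j0.02234) S
|Y| = 0.2449 S → |Z| = 1/|Y| = 4.083 Ω, ∠Z = −∠Y = 5.233°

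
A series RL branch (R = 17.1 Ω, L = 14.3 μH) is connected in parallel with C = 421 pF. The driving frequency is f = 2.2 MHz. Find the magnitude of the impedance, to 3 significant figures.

1100 Ω

ω = 2πf = 1.382e+07 rad/s
X_L = ωL = 198 Ω
X_C = 1/(ωC) = 172 Ω
Branch 1 (R+jX_L): Z₁ = 17.1 + j198 Ω, |Z₁| = 198 Ω
Branch 2 (−jX_C): Z₂ = −j172 Ω
Parallel: Z = Z₁Z₂/(Z₁+Z₂), |Z| = 1100 Ω, ∠Z = -61.4°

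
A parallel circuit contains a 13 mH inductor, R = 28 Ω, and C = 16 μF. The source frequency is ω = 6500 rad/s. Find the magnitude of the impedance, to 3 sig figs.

10.1 Ω

X_L = ωL = 84.5 Ω
X_C = 1/(ωC) = 9.62 Ω
Parallel: admittances add. Y = 1/R + 1/(jωL) + jωC
Y = (0.0357 + j0.0922) S
|Y| = 0.0988 S → |Z| = 1/|Y| = 10.1 Ω, ∠Z = −∠Y = -68.8°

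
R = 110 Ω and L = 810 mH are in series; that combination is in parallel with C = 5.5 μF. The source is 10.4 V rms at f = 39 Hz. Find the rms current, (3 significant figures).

34.3 mA

ω = 2πf = 245.0 rad/s
X_L = ωL = 198 Ω
X_C = 1/(ωC) = 742 Ω
Branch 1 (R+jX_L): Z₁ = 110 + j198 Ω, |Z₁| = 227 Ω
Branch 2 (−jX_C): Z₂ = −j742 Ω
Parallel: Z = Z₁Z₂/(Z₁+Z₂), |Z| = 304 Ω, ∠Z = 49.6°
I = V/|Z| = 10.4/304 = 34.3 mA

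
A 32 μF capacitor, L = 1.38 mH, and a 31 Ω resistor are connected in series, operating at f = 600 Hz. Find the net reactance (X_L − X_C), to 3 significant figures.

-3.09 Ω

ω = 2πf = 3770 rad/s
X_L = ωL = 5.20 Ω
X_C = 1/(ωC) = 8.29 Ω
X = 5.20 − 8.29 = -3.09 Ω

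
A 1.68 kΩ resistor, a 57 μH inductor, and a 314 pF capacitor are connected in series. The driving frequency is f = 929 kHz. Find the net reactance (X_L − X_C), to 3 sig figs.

ω = 2πf = 5.837e+06 rad/s
X_L = ωL = 333 Ω
X_C = 1/(ωC) = 546 Ω
X = 333 − 546 = -213 Ω

-213 Ω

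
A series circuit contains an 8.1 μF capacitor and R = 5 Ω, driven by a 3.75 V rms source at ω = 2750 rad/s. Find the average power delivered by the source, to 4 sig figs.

34.46 mW

X_C = 1/(ωC) = 44.89 Ω
Z = 5.000 − j44.89 Ω
|Z| = √(5.000² + 44.89²) = 45.17 Ω
∠Z = arctan(-44.89/5.000) = -83.64°
I = V/|Z| = 83.02 mA
P = VI cos φ = 3.75 × 0.08302 × cos(-83.64°) = 34.46 mW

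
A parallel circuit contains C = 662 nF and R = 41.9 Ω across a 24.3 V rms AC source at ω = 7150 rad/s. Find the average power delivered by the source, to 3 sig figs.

X_C = 1/(ωC) = 211 Ω
Parallel: admittances add. Y = 1/R + jωC
Y = (0.0239 + j0.00473) S
|Y| = 0.0243 S → |Z| = 1/|Y| = 41.1 Ω, ∠Z = −∠Y = -11.2°
I = V/|Z| = 591 mA
P = VI cos φ = 24.3 × 0.591 × cos(-11.2°) = 14.1 W

14.1 W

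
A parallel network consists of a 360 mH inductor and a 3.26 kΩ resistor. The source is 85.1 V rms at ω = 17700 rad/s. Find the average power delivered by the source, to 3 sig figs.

2.22 W

X_L = ωL = 6370 Ω
Parallel: admittances add. Y = 1/R + 1/(jωL)
Y = (0.000307 − j0.000157) S
|Y| = 0.000345 S → |Z| = 1/|Y| = 2900 Ω, ∠Z = −∠Y = 27.1°
I = V/|Z| = 29.3 mA
P = VI cos φ = 85.1 × 0.0293 × cos(27.1°) = 2.22 W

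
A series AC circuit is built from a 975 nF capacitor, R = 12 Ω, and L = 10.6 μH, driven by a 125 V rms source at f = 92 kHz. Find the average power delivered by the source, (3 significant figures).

1.15 kW

ω = 2πf = 578100 rad/s
X_L = ωL = 6.13 Ω
X_C = 1/(ωC) = 1.77 Ω
Net reactance X = X_L − X_C = 4.35 Ω
Z = 12.0 + j4.35 Ω
|Z| = √(12.0² + 4.35²) = 12.8 Ω
∠Z = arctan(4.35/12.0) = 19.9°
I = V/|Z| = 9.79 A
P = VI cos φ = 125 × 9.79 × cos(19.9°) = 1.15 kW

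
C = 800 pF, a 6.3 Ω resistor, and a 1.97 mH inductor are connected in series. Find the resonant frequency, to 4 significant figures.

126.8 kHz

ω₀ = 1/√(LC) = 1/√(0.00197 × 8e-10) = 796600 rad/s
f₀ = ω₀/(2π) = 126.8 kHz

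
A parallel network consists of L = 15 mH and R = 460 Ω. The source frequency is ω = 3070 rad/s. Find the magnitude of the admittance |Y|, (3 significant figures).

X_L = ωL = 46.0 Ω
Parallel: admittances add. Y = 1/R + 1/(jωL)
Y = (0.00217 − j0.0217) S
|Y| = 0.0218 S → |Z| = 1/|Y| = 45.8 Ω, ∠Z = −∠Y = 84.3°

21.8 mS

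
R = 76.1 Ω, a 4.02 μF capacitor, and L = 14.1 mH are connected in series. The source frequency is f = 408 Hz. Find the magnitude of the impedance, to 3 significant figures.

97.5 Ω

ω = 2πf = 2564 rad/s
X_L = ωL = 36.1 Ω
X_C = 1/(ωC) = 97.0 Ω
Net reactance X = X_L − X_C = -60.9 Ω
Z = 76.1 − j60.9 Ω
|Z| = √(76.1² + 60.9²) = 97.5 Ω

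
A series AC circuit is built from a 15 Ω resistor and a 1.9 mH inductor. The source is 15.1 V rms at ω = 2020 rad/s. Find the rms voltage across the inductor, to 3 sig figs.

3.74 V

X_L = ωL = 3.84 Ω
Z = 15.0 + j3.84 Ω
|Z| = √(15.0² + 3.84²) = 15.5 Ω
I = V/|Z| = 975 mA
V_L = I·|Z_L| = 0.975 × 3.84 = 3.74 V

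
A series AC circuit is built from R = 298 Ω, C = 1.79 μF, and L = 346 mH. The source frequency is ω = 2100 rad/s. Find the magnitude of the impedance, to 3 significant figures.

X_L = ωL = 727 Ω
X_C = 1/(ωC) = 266 Ω
Net reactance X = X_L − X_C = 461 Ω
Z = 298 + j461 Ω
|Z| = √(298² + 461²) = 549 Ω

549 Ω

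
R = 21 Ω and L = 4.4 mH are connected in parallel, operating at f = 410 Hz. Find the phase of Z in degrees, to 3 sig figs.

ω = 2πf = 2576 rad/s
X_L = ωL = 11.3 Ω
Parallel: admittances add. Y = 1/R + 1/(jωL)
Y = (0.0476 − j0.0882) S
|Y| = 0.100 S → |Z| = 1/|Y| = 9.97 Ω, ∠Z = −∠Y = 61.6°

61.6°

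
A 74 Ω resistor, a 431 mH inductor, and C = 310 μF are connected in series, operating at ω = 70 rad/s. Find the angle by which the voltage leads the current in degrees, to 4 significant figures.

X_L = ωL = 30.17 Ω
X_C = 1/(ωC) = 46.08 Ω
Net reactance X = X_L − X_C = -15.91 Ω
Z = 74.00 − j15.91 Ω
|Z| = √(74.00² + 15.91²) = 75.69 Ω
∠Z = arctan(-15.91/74.00) = -12.14°

-12.14°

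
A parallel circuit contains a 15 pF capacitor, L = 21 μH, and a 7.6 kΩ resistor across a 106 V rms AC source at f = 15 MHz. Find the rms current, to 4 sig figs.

97.30 mA

ω = 2πf = 9.425e+07 rad/s
X_L = ωL = 1979 Ω
X_C = 1/(ωC) = 707.4 Ω
Parallel: admittances add. Y = 1/R + 1/(jωL) + jωC
Y = (0.0001316 + j0.0009085) S
|Y| = 0.0009179 S → |Z| = 1/|Y| = 1089 Ω, ∠Z = −∠Y = -81.76°
I = V/|Z| = 106/1089 = 97.30 mA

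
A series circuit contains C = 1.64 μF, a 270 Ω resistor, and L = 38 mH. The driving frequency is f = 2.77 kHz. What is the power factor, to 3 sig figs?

0.396

ω = 2πf = 17400 rad/s
X_L = ωL = 661 Ω
X_C = 1/(ωC) = 35.0 Ω
Net reactance X = X_L − X_C = 626 Ω
Z = 270 + j626 Ω
|Z| = √(270² + 626²) = 682 Ω
∠Z = arctan(626/270) = 66.7°
cos φ = cos(66.7°) = 0.396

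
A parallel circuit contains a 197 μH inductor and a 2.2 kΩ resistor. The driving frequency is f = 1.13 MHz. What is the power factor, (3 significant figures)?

0.537

ω = 2πf = 7.1e+06 rad/s
X_L = ωL = 1400 Ω
Parallel: admittances add. Y = 1/R + 1/(jωL)
Y = (0.000455 − j0.000715) S
|Y| = 0.000847 S → |Z| = 1/|Y| = 1180 Ω, ∠Z = −∠Y = 57.6°
cos φ = cos(57.6°) = 0.537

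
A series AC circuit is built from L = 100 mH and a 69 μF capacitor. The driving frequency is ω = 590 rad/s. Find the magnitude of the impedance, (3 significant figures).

X_L = ωL = 59.0 Ω
X_C = 1/(ωC) = 24.6 Ω
Net reactance X = X_L − X_C = 34.4 Ω
Z = j34.4 Ω
|Z| = √(0² + 34.4²) = 34.4 Ω

34.4 Ω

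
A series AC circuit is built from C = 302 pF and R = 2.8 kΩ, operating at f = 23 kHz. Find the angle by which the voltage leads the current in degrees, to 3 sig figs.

-83.0°

ω = 2πf = 144500 rad/s
X_C = 1/(ωC) = 22900 Ω
Z = 2800 − j22900 Ω
|Z| = √(2800² + 22900²) = 23100 Ω
∠Z = arctan(-22900/2800) = -83.0°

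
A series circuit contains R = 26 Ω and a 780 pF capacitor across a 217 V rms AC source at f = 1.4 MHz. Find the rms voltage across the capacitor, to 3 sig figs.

214 V

ω = 2πf = 8.796e+06 rad/s
X_C = 1/(ωC) = 146 Ω
Z = 26.0 − j146 Ω
|Z| = √(26.0² + 146²) = 148 Ω
I = V/|Z| = 1.47 A
V_C = I·|Z_C| = 1.47 × 146 = 214 V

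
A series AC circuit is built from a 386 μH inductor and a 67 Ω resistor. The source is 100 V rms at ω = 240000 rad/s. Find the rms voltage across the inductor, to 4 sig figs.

81.03 V

X_L = ωL = 92.64 Ω
Z = 67.00 + j92.64 Ω
|Z| = √(67.00² + 92.64²) = 114.3 Ω
I = V/|Z| = 874.7 mA
V_L = I·|Z_L| = 0.8747 × 92.64 = 81.03 V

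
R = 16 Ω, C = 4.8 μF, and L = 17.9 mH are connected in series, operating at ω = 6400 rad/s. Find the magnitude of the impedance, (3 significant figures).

83.6 Ω

X_L = ωL = 115 Ω
X_C = 1/(ωC) = 32.6 Ω
Net reactance X = X_L − X_C = 82.0 Ω
Z = 16.0 + j82.0 Ω
|Z| = √(16.0² + 82.0²) = 83.6 Ω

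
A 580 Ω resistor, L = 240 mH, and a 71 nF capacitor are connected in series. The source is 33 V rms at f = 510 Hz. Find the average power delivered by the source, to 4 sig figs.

ω = 2πf = 3204 rad/s
X_L = ωL = 769.1 Ω
X_C = 1/(ωC) = 4395 Ω
Net reactance X = X_L − X_C = -3626 Ω
Z = 580.0 − j3626 Ω
|Z| = √(580.0² + 3626²) = 3672 Ω
∠Z = arctan(-3626/580.0) = -80.91°
I = V/|Z| = 8.986 mA
P = VI cos φ = 33 × 0.008986 × cos(-80.91°) = 46.83 mW

46.83 mW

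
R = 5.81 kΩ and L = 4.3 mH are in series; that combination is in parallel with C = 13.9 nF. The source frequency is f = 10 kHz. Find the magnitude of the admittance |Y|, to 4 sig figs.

ω = 2πf = 62830 rad/s
X_L = ωL = 270.2 Ω
X_C = 1/(ωC) = 1145 Ω
Branch 1 (R+jX_L): Z₁ = 5810 + j270.2 Ω, |Z₁| = 5816 Ω
Branch 2 (−jX_C): Z₂ = −j1145 Ω
Parallel: Z = Z₁Z₂/(Z₁+Z₂), |Z| = 1133 Ω, ∠Z = -78.77°
|Y| = 1/|Z| = 882.3 μS

882.3 μS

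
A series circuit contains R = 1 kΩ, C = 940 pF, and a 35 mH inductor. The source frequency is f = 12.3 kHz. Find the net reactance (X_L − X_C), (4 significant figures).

ω = 2πf = 77280 rad/s
X_L = ωL = 2705 Ω
X_C = 1/(ωC) = 13770 Ω
X = 2705 − 13770 = -11060 Ω

-11060 Ω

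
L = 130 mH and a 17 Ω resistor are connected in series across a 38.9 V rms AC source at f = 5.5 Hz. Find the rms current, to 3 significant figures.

ω = 2πf = 34.56 rad/s
X_L = ωL = 4.49 Ω
Z = 17.0 + j4.49 Ω
|Z| = √(17.0² + 4.49²) = 17.6 Ω
I = V/|Z| = 38.9/17.6 = 2.21 A

2.21 A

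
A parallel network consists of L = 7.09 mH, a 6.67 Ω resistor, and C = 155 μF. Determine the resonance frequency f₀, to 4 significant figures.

ω₀ = 1/√(LC) = 1/√(0.00709 × 0.000155) = 953.9 rad/s
f₀ = ω₀/(2π) = 151.8 Hz

151.8 Hz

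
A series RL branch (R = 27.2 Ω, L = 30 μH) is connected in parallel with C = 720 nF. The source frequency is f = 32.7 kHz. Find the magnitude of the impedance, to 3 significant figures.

ω = 2πf = 205500 rad/s
X_L = ωL = 6.16 Ω
X_C = 1/(ωC) = 6.76 Ω
Branch 1 (R+jX_L): Z₁ = 27.2 + j6.16 Ω, |Z₁| = 27.9 Ω
Branch 2 (−jX_C): Z₂ = −j6.76 Ω
Parallel: Z = Z₁Z₂/(Z₁+Z₂), |Z| = 6.93 Ω, ∠Z = -76.0°

6.93 Ω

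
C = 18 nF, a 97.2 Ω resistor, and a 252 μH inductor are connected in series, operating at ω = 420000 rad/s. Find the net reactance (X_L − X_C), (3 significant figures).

X_L = ωL = 106 Ω
X_C = 1/(ωC) = 132 Ω
X = 106 − 132 = -26.4 Ω

-26.4 Ω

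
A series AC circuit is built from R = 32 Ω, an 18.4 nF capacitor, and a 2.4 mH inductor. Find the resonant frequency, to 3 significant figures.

24.0 kHz

ω₀ = 1/√(LC) = 1/√(0.0024 × 1.84e-08) = 150500 rad/s
f₀ = ω₀/(2π) = 24.0 kHz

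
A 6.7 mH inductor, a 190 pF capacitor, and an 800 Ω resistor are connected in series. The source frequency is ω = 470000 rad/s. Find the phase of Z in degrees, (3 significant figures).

-84.3°

X_L = ωL = 3150 Ω
X_C = 1/(ωC) = 11200 Ω
Net reactance X = X_L − X_C = -8050 Ω
Z = 800 − j8050 Ω
|Z| = √(800² + 8050²) = 8090 Ω
∠Z = arctan(-8050/800) = -84.3°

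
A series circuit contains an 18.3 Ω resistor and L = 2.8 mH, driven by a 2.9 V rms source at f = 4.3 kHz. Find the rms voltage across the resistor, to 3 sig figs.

0.682 V

ω = 2πf = 27020 rad/s
X_L = ωL = 75.6 Ω
Z = 18.3 + j75.6 Ω
|Z| = √(18.3² + 75.6²) = 77.8 Ω
I = V/|Z| = 37.3 mA
V_R = I·|Z_R| = 0.0373 × 18.3 = 0.682 V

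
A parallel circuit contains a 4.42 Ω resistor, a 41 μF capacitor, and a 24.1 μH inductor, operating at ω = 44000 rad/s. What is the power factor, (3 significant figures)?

X_L = ωL = 1.06 Ω
X_C = 1/(ωC) = 0.554 Ω
Parallel: admittances add. Y = 1/R + 1/(jωL) + jωC
Y = (0.226 + j0.861) S
|Y| = 0.890 S → |Z| = 1/|Y| = 1.12 Ω, ∠Z = −∠Y = -75.3°
cos φ = cos(-75.3°) = 0.254

0.254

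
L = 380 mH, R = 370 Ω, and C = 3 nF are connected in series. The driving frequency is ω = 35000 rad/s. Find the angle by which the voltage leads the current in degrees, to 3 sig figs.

84.4°

X_L = ωL = 13300 Ω
X_C = 1/(ωC) = 9520 Ω
Net reactance X = X_L − X_C = 3780 Ω
Z = 370 + j3780 Ω
|Z| = √(370² + 3780²) = 3790 Ω
∠Z = arctan(3780/370) = 84.4°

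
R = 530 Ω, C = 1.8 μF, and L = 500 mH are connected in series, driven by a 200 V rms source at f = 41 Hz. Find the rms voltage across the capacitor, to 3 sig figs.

ω = 2πf = 257.6 rad/s
X_L = ωL = 129 Ω
X_C = 1/(ωC) = 2160 Ω
Net reactance X = X_L − X_C = -2030 Ω
Z = 530 − j2030 Ω
|Z| = √(530² + 2030²) = 2100 Ω
I = V/|Z| = 95.4 mA
V_C = I·|Z_C| = 0.0954 × 2160 = 206 V

206 V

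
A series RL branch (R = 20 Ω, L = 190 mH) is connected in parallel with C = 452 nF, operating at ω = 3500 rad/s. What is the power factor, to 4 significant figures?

0.4937

X_L = ωL = 665.0 Ω
X_C = 1/(ωC) = 632.1 Ω
Branch 1 (R+jX_L): Z₁ = 20.00 + j665.0 Ω, |Z₁| = 665.3 Ω
Branch 2 (−jX_C): Z₂ = −j632.1 Ω
Parallel: Z = Z₁Z₂/(Z₁+Z₂), |Z| = 10930 Ω, ∠Z = -60.42°
cos φ = cos(-60.42°) = 0.4937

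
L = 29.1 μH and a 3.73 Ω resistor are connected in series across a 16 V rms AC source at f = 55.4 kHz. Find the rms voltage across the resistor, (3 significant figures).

ω = 2πf = 348100 rad/s
X_L = ωL = 10.1 Ω
Z = 3.73 + j10.1 Ω
|Z| = √(3.73² + 10.1²) = 10.8 Ω
I = V/|Z| = 1.48 A
V_R = I·|Z_R| = 1.48 × 3.73 = 5.53 V

5.53 V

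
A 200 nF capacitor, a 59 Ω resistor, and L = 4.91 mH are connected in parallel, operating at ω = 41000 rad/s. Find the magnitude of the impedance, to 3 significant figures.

X_L = ωL = 201 Ω
X_C = 1/(ωC) = 122 Ω
Parallel: admittances add. Y = 1/R + 1/(jωL) + jωC
Y = (0.0169 + j0.00323) S
|Y| = 0.0173 S → |Z| = 1/|Y| = 58.0 Ω, ∠Z = −∠Y = -10.8°

58.0 Ω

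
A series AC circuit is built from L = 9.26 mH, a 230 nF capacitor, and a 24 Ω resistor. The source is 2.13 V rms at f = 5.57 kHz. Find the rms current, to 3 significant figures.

ω = 2πf = 35000 rad/s
X_L = ωL = 324 Ω
X_C = 1/(ωC) = 124 Ω
Net reactance X = X_L − X_C = 200 Ω
Z = 24.0 + j200 Ω
|Z| = √(24.0² + 200²) = 201 Ω
I = V/|Z| = 2.13/201 = 10.6 mA

10.6 mA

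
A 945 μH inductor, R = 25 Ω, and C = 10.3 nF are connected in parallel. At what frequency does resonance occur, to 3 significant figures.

51.0 kHz

ω₀ = 1/√(LC) = 1/√(0.000945 × 1.03e-08) = 320500 rad/s
f₀ = ω₀/(2π) = 51.0 kHz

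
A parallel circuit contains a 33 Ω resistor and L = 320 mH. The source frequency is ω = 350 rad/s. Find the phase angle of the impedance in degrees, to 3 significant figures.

X_L = ωL = 112 Ω
Parallel: admittances add. Y = 1/R + 1/(jωL)
Y = (0.0303 − j0.00893) S
|Y| = 0.0316 S → |Z| = 1/|Y| = 31.7 Ω, ∠Z = −∠Y = 16.4°

16.4°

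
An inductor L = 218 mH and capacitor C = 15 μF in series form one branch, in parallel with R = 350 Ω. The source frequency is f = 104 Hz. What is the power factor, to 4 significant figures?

0.1148

ω = 2πf = 653.5 rad/s
X_L = ωL = 142.5 Ω
X_C = 1/(ωC) = 102.0 Ω
Branch 1: Z₁ = R = 350.0 Ω
Branch 2 (series LC): Z₂ = j(X_L − X_C) = j40.43 Ω
Parallel: Z = Z₁Z₂/(Z₁+Z₂), |Z| = 40.16 Ω, ∠Z = 83.41°
cos φ = cos(83.41°) = 0.1148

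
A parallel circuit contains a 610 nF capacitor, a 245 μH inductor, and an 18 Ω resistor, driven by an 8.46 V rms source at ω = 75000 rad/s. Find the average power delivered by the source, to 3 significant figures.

3.98 W

X_L = ωL = 18.4 Ω
X_C = 1/(ωC) = 21.9 Ω
Parallel: admittances add. Y = 1/R + 1/(jωL) + jωC
Y = (0.0556 − j0.00867) S
|Y| = 0.0562 S → |Z| = 1/|Y| = 17.8 Ω, ∠Z = −∠Y = 8.87°
I = V/|Z| = 476 mA
P = VI cos φ = 8.46 × 0.476 × cos(8.87°) = 3.98 W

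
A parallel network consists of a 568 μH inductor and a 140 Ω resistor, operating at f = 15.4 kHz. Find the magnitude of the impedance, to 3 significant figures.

ω = 2πf = 96760 rad/s
X_L = ωL = 55.0 Ω
Parallel: admittances add. Y = 1/R + 1/(jωL)
Y = (0.00714 − j0.0182) S
|Y| = 0.0195 S → |Z| = 1/|Y| = 51.2 Ω, ∠Z = −∠Y = 68.6°

51.2 Ω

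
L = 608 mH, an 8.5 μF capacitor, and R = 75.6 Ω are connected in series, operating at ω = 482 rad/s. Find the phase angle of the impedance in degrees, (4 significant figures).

32.94°

X_L = ωL = 293.1 Ω
X_C = 1/(ωC) = 244.1 Ω
Net reactance X = X_L − X_C = 48.97 Ω
Z = 75.60 + j48.97 Ω
|Z| = √(75.60² + 48.97²) = 90.08 Ω
∠Z = arctan(48.97/75.60) = 32.94°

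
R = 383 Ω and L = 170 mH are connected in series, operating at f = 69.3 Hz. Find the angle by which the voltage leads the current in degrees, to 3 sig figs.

10.9°

ω = 2πf = 435.4 rad/s
X_L = ωL = 74.0 Ω
Z = 383 + j74.0 Ω
|Z| = √(383² + 74.0²) = 390 Ω
∠Z = arctan(74.0/383) = 10.9°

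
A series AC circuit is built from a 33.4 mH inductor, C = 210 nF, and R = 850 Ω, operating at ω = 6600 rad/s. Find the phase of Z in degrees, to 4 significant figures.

-30.52°

X_L = ωL = 220.4 Ω
X_C = 1/(ωC) = 721.5 Ω
Net reactance X = X_L − X_C = -501.1 Ω
Z = 850.0 − j501.1 Ω
|Z| = √(850.0² + 501.1²) = 986.7 Ω
∠Z = arctan(-501.1/850.0) = -30.52°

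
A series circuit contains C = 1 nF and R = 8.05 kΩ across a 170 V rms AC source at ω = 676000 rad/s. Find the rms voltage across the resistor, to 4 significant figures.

X_C = 1/(ωC) = 1479 Ω
Z = 8050 − j1479 Ω
|Z| = √(8050² + 1479²) = 8185 Ω
I = V/|Z| = 20.77 mA
V_R = I·|Z_R| = 0.02077 × 8050 = 167.2 V

167.2 V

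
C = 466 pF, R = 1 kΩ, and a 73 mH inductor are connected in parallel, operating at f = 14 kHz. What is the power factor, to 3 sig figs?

ω = 2πf = 87960 rad/s
X_L = ωL = 6420 Ω
X_C = 1/(ωC) = 24400 Ω
Parallel: admittances add. Y = 1/R + 1/(jωL) + jωC
Y = (0.00100 − j0.000115) S
|Y| = 0.00101 S → |Z| = 1/|Y| = 993 Ω, ∠Z = −∠Y = 6.55°
cos φ = cos(6.55°) = 0.993

0.993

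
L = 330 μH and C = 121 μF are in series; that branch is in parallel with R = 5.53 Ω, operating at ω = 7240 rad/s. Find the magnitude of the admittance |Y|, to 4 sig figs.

821.6 mS

X_L = ωL = 2.389 Ω
X_C = 1/(ωC) = 1.142 Ω
Branch 1: Z₁ = R = 5.530 Ω
Branch 2 (series LC): Z₂ = j(X_L − X_C) = j1.248 Ω
Parallel: Z = Z₁Z₂/(Z₁+Z₂), |Z| = 1.217 Ω, ∠Z = 77.29°
|Y| = 1/|Z| = 821.6 mS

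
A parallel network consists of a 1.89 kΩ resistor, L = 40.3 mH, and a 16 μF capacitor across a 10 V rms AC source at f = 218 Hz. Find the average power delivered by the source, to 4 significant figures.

52.91 mW

ω = 2πf = 1370 rad/s
X_L = ωL = 55.20 Ω
X_C = 1/(ωC) = 45.63 Ω
Parallel: admittances add. Y = 1/R + 1/(jωL) + jωC
Y = (0.0005291 + j0.003800) S
|Y| = 0.003837 S → |Z| = 1/|Y| = 260.6 Ω, ∠Z = −∠Y = -82.07°
I = V/|Z| = 38.37 mA
P = VI cos φ = 10 × 0.03837 × cos(-82.07°) = 52.91 mW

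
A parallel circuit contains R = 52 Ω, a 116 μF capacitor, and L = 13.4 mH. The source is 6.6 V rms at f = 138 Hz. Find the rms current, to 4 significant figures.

159.0 mA

ω = 2πf = 867.1 rad/s
X_L = ωL = 11.62 Ω
X_C = 1/(ωC) = 9.942 Ω
Parallel: admittances add. Y = 1/R + 1/(jωL) + jωC
Y = (0.01923 + j0.01451) S
|Y| = 0.02409 S → |Z| = 1/|Y| = 41.51 Ω, ∠Z = −∠Y = -37.04°
I = V/|Z| = 6.6/41.51 = 159.0 mA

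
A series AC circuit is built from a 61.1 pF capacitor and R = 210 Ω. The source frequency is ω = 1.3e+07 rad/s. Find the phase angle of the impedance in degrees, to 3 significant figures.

-80.5°

X_C = 1/(ωC) = 1260 Ω
Z = 210 − j1260 Ω
|Z| = √(210² + 1260²) = 1280 Ω
∠Z = arctan(-1260/210) = -80.5°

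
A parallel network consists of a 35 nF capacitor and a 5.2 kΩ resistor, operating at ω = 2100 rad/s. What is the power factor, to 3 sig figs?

X_C = 1/(ωC) = 13600 Ω
Parallel: admittances add. Y = 1/R + jωC
Y = (0.000192 + j7.35e-05) S
|Y| = 0.000206 S → |Z| = 1/|Y| = 4860 Ω, ∠Z = −∠Y = -20.9°
cos φ = cos(-20.9°) = 0.934

0.934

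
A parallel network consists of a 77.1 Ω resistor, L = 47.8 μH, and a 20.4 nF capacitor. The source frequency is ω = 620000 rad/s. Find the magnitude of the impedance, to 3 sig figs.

X_L = ωL = 29.6 Ω
X_C = 1/(ωC) = 79.1 Ω
Parallel: admittances add. Y = 1/R + 1/(jωL) + jωC
Y = (0.0130 − j0.0211) S
|Y| = 0.0248 S → |Z| = 1/|Y| = 40.4 Ω, ∠Z = −∠Y = 58.4°

40.4 Ω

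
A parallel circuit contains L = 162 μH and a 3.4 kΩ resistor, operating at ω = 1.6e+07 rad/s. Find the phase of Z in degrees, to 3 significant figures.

X_L = ωL = 2590 Ω
Parallel: admittances add. Y = 1/R + 1/(jωL)
Y = (0.000294 − j0.000386) S
|Y| = 0.000485 S → |Z| = 1/|Y| = 2060 Ω, ∠Z = −∠Y = 52.7°

52.7°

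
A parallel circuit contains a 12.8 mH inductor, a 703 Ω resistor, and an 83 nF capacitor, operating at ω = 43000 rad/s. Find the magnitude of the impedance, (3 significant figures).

443 Ω

X_L = ωL = 550 Ω
X_C = 1/(ωC) = 280 Ω
Parallel: admittances add. Y = 1/R + 1/(jωL) + jωC
Y = (0.00142 + j0.00175) S
|Y| = 0.00226 S → |Z| = 1/|Y| = 443 Ω, ∠Z = −∠Y = -50.9°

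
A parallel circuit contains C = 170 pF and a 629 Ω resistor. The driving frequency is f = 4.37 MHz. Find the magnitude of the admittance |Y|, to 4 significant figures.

4.931 mS

ω = 2πf = 2.746e+07 rad/s
X_C = 1/(ωC) = 214.2 Ω
Parallel: admittances add. Y = 1/R + jωC
Y = (0.001590 + j0.004668) S
|Y| = 0.004931 S → |Z| = 1/|Y| = 202.8 Ω, ∠Z = −∠Y = -71.19°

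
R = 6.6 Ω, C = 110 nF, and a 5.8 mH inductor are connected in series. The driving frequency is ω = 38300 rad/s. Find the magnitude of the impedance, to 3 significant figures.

16.6 Ω

X_L = ωL = 222 Ω
X_C = 1/(ωC) = 237 Ω
Net reactance X = X_L − X_C = -15.2 Ω
Z = 6.60 − j15.2 Ω
|Z| = √(6.60² + 15.2²) = 16.6 Ω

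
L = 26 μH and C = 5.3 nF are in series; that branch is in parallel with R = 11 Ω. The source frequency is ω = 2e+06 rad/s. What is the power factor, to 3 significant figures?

0.968

X_L = ωL = 52.0 Ω
X_C = 1/(ωC) = 94.3 Ω
Branch 1: Z₁ = R = 11.0 Ω
Branch 2 (series LC): Z₂ = j(X_L − X_C) = −j42.3 Ω
Parallel: Z = Z₁Z₂/(Z₁+Z₂), |Z| = 10.6 Ω, ∠Z = -14.6°
cos φ = cos(-14.6°) = 0.968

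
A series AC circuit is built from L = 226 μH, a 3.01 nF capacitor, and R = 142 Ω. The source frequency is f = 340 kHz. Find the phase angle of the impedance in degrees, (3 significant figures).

66.5°

ω = 2πf = 2.136e+06 rad/s
X_L = ωL = 483 Ω
X_C = 1/(ωC) = 156 Ω
Net reactance X = X_L − X_C = 327 Ω
Z = 142 + j327 Ω
|Z| = √(142² + 327²) = 357 Ω
∠Z = arctan(327/142) = 66.5°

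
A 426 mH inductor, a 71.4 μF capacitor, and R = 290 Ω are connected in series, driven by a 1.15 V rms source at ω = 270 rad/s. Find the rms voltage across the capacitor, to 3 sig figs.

X_L = ωL = 115 Ω
X_C = 1/(ωC) = 51.9 Ω
Net reactance X = X_L − X_C = 63.1 Ω
Z = 290 + j63.1 Ω
|Z| = √(290² + 63.1²) = 297 Ω
I = V/|Z| = 3.87 mA
V_C = I·|Z_C| = 0.00387 × 51.9 = 0.201 V

0.201 V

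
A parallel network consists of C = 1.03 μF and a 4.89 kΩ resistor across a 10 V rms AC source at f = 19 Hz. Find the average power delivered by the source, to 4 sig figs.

ω = 2πf = 119.4 rad/s
X_C = 1/(ωC) = 8133 Ω
Parallel: admittances add. Y = 1/R + jωC
Y = (0.0002045 + j0.0001230) S
|Y| = 0.0002386 S → |Z| = 1/|Y| = 4191 Ω, ∠Z = −∠Y = -31.02°
I = V/|Z| = 2.386 mA
P = VI cos φ = 10 × 0.002386 × cos(-31.02°) = 20.45 mW

20.45 mW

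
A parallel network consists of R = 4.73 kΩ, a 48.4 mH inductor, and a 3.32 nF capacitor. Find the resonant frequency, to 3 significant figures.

12.6 kHz

ω₀ = 1/√(LC) = 1/√(0.0484 × 3.32e-09) = 78890 rad/s
f₀ = ω₀/(2π) = 12.6 kHz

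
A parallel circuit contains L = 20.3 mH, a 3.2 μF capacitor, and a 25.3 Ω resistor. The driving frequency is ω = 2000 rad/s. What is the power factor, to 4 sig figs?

0.9081

X_L = ωL = 40.60 Ω
X_C = 1/(ωC) = 156.2 Ω
Parallel: admittances add. Y = 1/R + 1/(jωL) + jωC
Y = (0.03953 − j0.01823) S
|Y| = 0.04353 S → |Z| = 1/|Y| = 22.97 Ω, ∠Z = −∠Y = 24.76°
cos φ = cos(24.76°) = 0.9081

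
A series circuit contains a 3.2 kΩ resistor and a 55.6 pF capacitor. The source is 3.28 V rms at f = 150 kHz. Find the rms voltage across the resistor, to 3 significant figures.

0.542 V

ω = 2πf = 942500 rad/s
X_C = 1/(ωC) = 19100 Ω
Z = 3200 − j19100 Ω
|Z| = √(3200² + 19100²) = 19300 Ω
I = V/|Z| = 170 μA
V_R = I·|Z_R| = 0.000170 × 3200 = 0.542 V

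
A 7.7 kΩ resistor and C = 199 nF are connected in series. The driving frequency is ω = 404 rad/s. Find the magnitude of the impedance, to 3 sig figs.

14600 Ω

X_C = 1/(ωC) = 12400 Ω
Z = 7700 − j12400 Ω
|Z| = √(7700² + 12400²) = 14600 Ω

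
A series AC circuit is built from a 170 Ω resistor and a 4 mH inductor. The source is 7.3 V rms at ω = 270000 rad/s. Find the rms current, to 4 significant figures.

6.677 mA

X_L = ωL = 1080 Ω
Z = 170.0 + j1080 Ω
|Z| = √(170.0² + 1080²) = 1093 Ω
I = V/|Z| = 7.3/1093 = 6.677 mA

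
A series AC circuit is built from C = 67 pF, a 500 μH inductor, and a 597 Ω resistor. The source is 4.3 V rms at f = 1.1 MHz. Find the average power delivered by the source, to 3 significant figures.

5.42 mW

ω = 2πf = 6.912e+06 rad/s
X_L = ωL = 3460 Ω
X_C = 1/(ωC) = 2160 Ω
Net reactance X = X_L − X_C = 1300 Ω
Z = 597 + j1300 Ω
|Z| = √(597² + 1300²) = 1430 Ω
∠Z = arctan(1300/597) = 65.3°
I = V/|Z| = 3.01 mA
P = VI cos φ = 4.3 × 0.00301 × cos(65.3°) = 5.42 mW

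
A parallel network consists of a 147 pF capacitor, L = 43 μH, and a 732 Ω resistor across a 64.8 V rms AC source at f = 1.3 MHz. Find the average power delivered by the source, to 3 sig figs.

ω = 2πf = 8.168e+06 rad/s
X_L = ωL = 351 Ω
X_C = 1/(ωC) = 833 Ω
Parallel: admittances add. Y = 1/R + 1/(jωL) + jωC
Y = (0.00137 − j0.00165) S
|Y| = 0.00214 S → |Z| = 1/|Y| = 467 Ω, ∠Z = −∠Y = 50.3°
I = V/|Z| = 139 mA
P = VI cos φ = 64.8 × 0.139 × cos(50.3°) = 5.74 W

5.74 W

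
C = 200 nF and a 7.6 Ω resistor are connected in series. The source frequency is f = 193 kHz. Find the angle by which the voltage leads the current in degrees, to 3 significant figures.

ω = 2πf = 1.213e+06 rad/s
X_C = 1/(ωC) = 4.12 Ω
Z = 7.60 − j4.12 Ω
|Z| = √(7.60² + 4.12²) = 8.65 Ω
∠Z = arctan(-4.12/7.60) = -28.5°

-28.5°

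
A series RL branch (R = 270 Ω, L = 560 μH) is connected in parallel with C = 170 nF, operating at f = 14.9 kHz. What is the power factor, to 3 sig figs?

ω = 2πf = 93620 rad/s
X_L = ωL = 52.4 Ω
X_C = 1/(ωC) = 62.8 Ω
Branch 1 (R+jX_L): Z₁ = 270 + j52.4 Ω, |Z₁| = 275 Ω
Branch 2 (−jX_C): Z₂ = −j62.8 Ω
Parallel: Z = Z₁Z₂/(Z₁+Z₂), |Z| = 64.0 Ω, ∠Z = -76.8°
cos φ = cos(-76.8°) = 0.228

0.228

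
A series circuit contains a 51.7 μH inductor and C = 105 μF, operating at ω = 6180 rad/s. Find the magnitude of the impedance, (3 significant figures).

1.22 Ω

X_L = ωL = 0.320 Ω
X_C = 1/(ωC) = 1.54 Ω
Net reactance X = X_L − X_C = -1.22 Ω
Z = − j1.22 Ω
|Z| = √(0² + 1.22²) = 1.22 Ω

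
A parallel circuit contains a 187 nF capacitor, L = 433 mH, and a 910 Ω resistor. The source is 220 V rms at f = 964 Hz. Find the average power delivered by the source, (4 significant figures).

53.19 W

ω = 2πf = 6057 rad/s
X_L = ωL = 2623 Ω
X_C = 1/(ωC) = 882.9 Ω
Parallel: admittances add. Y = 1/R + 1/(jωL) + jωC
Y = (0.001099 + j0.0007514) S
|Y| = 0.001331 S → |Z| = 1/|Y| = 751.2 Ω, ∠Z = −∠Y = -34.36°
I = V/|Z| = 292.9 mA
P = VI cos φ = 220 × 0.2929 × cos(-34.36°) = 53.19 W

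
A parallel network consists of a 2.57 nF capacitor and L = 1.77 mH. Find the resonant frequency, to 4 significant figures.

ω₀ = 1/√(LC) = 1/√(0.00177 × 2.57e-09) = 468900 rad/s
f₀ = ω₀/(2π) = 74.62 kHz

74.62 kHz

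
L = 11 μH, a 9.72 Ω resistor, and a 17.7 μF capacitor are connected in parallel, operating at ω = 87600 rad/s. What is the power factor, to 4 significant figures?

X_L = ωL = 0.9636 Ω
X_C = 1/(ωC) = 0.6449 Ω
Parallel: admittances add. Y = 1/R + 1/(jωL) + jωC
Y = (0.1029 + j0.5127) S
|Y| = 0.5230 S → |Z| = 1/|Y| = 1.912 Ω, ∠Z = −∠Y = -78.65°
cos φ = cos(-78.65°) = 0.1967

0.1967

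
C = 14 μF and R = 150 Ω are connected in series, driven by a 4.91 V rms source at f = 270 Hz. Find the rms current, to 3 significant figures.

31.5 mA

ω = 2πf = 1696 rad/s
X_C = 1/(ωC) = 42.1 Ω
Z = 150 − j42.1 Ω
|Z| = √(150² + 42.1²) = 156 Ω
I = V/|Z| = 4.91/156 = 31.5 mA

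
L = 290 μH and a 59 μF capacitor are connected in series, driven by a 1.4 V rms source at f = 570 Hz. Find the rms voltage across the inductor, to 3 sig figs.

ω = 2πf = 3581 rad/s
X_L = ωL = 1.04 Ω
X_C = 1/(ωC) = 4.73 Ω
Net reactance X = X_L − X_C = -3.69 Ω
Z = − j3.69 Ω
|Z| = √(0² + 3.69²) = 3.69 Ω
I = V/|Z| = 379 mA
V_L = I·|Z_L| = 0.379 × 1.04 = 0.394 V

0.394 V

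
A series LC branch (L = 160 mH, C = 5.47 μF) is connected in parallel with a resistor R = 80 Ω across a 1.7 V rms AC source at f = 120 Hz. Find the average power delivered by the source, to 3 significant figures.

ω = 2πf = 754.0 rad/s
X_L = ωL = 121 Ω
X_C = 1/(ωC) = 242 Ω
Branch 1: Z₁ = R = 80.0 Ω
Branch 2 (series LC): Z₂ = j(X_L − X_C) = −j122 Ω
Parallel: Z = Z₁Z₂/(Z₁+Z₂), |Z| = 66.9 Ω, ∠Z = -33.3°
I = V/|Z| = 25.4 mA
P = VI cos φ = 1.7 × 0.0254 × cos(-33.3°) = 36.1 mW

36.1 mW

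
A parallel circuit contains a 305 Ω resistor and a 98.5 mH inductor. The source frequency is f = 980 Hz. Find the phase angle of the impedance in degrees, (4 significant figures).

ω = 2πf = 6158 rad/s
X_L = ωL = 606.5 Ω
Parallel: admittances add. Y = 1/R + 1/(jωL)
Y = (0.003279 − j0.001649) S
|Y| = 0.003670 S → |Z| = 1/|Y| = 272.5 Ω, ∠Z = −∠Y = 26.70°

26.70°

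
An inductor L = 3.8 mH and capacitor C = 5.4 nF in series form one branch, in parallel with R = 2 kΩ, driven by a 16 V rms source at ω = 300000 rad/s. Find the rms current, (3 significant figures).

31.6 mA

X_L = ωL = 1140 Ω
X_C = 1/(ωC) = 617 Ω
Branch 1: Z₁ = R = 2000 Ω
Branch 2 (series LC): Z₂ = j(X_L − X_C) = j523 Ω
Parallel: Z = Z₁Z₂/(Z₁+Z₂), |Z| = 506 Ω, ∠Z = 75.4°
I = V/|Z| = 16/506 = 31.6 mA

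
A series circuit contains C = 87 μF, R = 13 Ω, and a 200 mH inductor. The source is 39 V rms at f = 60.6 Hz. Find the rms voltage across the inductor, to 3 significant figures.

62.2 V

ω = 2πf = 380.8 rad/s
X_L = ωL = 76.2 Ω
X_C = 1/(ωC) = 30.2 Ω
Net reactance X = X_L − X_C = 46.0 Ω
Z = 13.0 + j46.0 Ω
|Z| = √(13.0² + 46.0²) = 47.8 Ω
I = V/|Z| = 816 mA
V_L = I·|Z_L| = 0.816 × 76.2 = 62.2 V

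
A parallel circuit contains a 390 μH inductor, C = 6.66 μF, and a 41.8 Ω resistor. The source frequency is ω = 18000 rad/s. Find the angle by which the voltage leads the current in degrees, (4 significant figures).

X_L = ωL = 7.020 Ω
X_C = 1/(ωC) = 8.342 Ω
Parallel: admittances add. Y = 1/R + 1/(jωL) + jωC
Y = (0.02392 − j0.02257) S
|Y| = 0.03289 S → |Z| = 1/|Y| = 30.40 Ω, ∠Z = −∠Y = 43.33°

43.33°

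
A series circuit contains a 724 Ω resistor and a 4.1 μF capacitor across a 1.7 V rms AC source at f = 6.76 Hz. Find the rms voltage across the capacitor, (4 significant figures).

ω = 2πf = 42.47 rad/s
X_C = 1/(ωC) = 5742 Ω
Z = 724.0 − j5742 Ω
|Z| = √(724.0² + 5742²) = 5788 Ω
I = V/|Z| = 293.7 μA
V_C = I·|Z_C| = 0.0002937 × 5742 = 1.687 V

1.687 V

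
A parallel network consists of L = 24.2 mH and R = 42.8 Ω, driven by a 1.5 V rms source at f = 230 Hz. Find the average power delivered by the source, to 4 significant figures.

ω = 2πf = 1445 rad/s
X_L = ωL = 34.97 Ω
Parallel: admittances add. Y = 1/R + 1/(jωL)
Y = (0.02336 − j0.02859) S
|Y| = 0.03693 S → |Z| = 1/|Y| = 27.08 Ω, ∠Z = −∠Y = 50.75°
I = V/|Z| = 55.39 mA
P = VI cos φ = 1.5 × 0.05539 × cos(50.75°) = 52.57 mW

52.57 mW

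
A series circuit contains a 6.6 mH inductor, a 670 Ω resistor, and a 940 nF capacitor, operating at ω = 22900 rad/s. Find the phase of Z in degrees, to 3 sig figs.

8.88°

X_L = ωL = 151 Ω
X_C = 1/(ωC) = 46.5 Ω
Net reactance X = X_L − X_C = 105 Ω
Z = 670 + j105 Ω
|Z| = √(670² + 105²) = 678 Ω
∠Z = arctan(105/670) = 8.88°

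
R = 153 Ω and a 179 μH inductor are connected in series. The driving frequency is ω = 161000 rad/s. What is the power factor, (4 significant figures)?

0.9827

X_L = ωL = 28.82 Ω
Z = 153.0 + j28.82 Ω
|Z| = √(153.0² + 28.82²) = 155.7 Ω
∠Z = arctan(28.82/153.0) = 10.67°
cos φ = cos(10.67°) = 0.9827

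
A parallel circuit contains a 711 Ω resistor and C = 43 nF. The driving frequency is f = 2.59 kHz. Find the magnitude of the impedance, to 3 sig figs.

ω = 2πf = 16270 rad/s
X_C = 1/(ωC) = 1430 Ω
Parallel: admittances add. Y = 1/R + jωC
Y = (0.00141 + j0.000700) S
|Y| = 0.00157 S → |Z| = 1/|Y| = 637 Ω, ∠Z = −∠Y = -26.5°

637 Ω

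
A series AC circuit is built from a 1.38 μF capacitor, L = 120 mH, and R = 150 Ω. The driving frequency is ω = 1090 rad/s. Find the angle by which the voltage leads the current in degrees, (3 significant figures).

-74.3°

X_L = ωL = 131 Ω
X_C = 1/(ωC) = 665 Ω
Net reactance X = X_L − X_C = -534 Ω
Z = 150 − j534 Ω
|Z| = √(150² + 534²) = 555 Ω
∠Z = arctan(-534/150) = -74.3°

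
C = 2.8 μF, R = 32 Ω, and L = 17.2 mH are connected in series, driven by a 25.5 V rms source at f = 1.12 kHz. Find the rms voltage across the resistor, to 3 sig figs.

ω = 2πf = 7037 rad/s
X_L = ωL = 121 Ω
X_C = 1/(ωC) = 50.8 Ω
Net reactance X = X_L − X_C = 70.3 Ω
Z = 32.0 + j70.3 Ω
|Z| = √(32.0² + 70.3²) = 77.2 Ω
I = V/|Z| = 330 mA
V_R = I·|Z_R| = 0.330 × 32.0 = 10.6 V

10.6 V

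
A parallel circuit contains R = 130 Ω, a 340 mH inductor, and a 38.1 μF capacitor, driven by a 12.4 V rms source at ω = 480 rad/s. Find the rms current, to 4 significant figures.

178.4 mA

X_L = ωL = 163.2 Ω
X_C = 1/(ωC) = 54.68 Ω
Parallel: admittances add. Y = 1/R + 1/(jωL) + jωC
Y = (0.007692 + j0.01216) S
|Y| = 0.01439 S → |Z| = 1/|Y| = 69.50 Ω, ∠Z = −∠Y = -57.68°
I = V/|Z| = 12.4/69.50 = 178.4 mA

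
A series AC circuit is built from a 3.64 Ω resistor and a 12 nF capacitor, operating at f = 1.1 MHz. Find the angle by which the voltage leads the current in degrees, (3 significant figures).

ω = 2πf = 6.912e+06 rad/s
X_C = 1/(ωC) = 12.1 Ω
Z = 3.64 − j12.1 Ω
|Z| = √(3.64² + 12.1²) = 12.6 Ω
∠Z = arctan(-12.1/3.64) = -73.2°

-73.2°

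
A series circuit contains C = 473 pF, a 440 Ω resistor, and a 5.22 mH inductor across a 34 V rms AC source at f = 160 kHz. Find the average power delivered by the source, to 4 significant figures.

50.45 mW

ω = 2πf = 1.005e+06 rad/s
X_L = ωL = 5248 Ω
X_C = 1/(ωC) = 2103 Ω
Net reactance X = X_L − X_C = 3145 Ω
Z = 440.0 + j3145 Ω
|Z| = √(440.0² + 3145²) = 3175 Ω
∠Z = arctan(3145/440.0) = 82.04°
I = V/|Z| = 10.71 mA
P = VI cos φ = 34 × 0.01071 × cos(82.04°) = 50.45 mW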